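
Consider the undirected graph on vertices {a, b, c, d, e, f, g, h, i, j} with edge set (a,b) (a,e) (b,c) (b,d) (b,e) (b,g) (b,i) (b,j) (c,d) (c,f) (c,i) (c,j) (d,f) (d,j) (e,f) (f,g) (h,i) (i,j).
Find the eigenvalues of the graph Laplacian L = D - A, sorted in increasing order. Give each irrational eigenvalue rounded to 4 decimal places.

[0, 0.7366, 1.4983, 1.8992, 3.1065, 3.9241, 4.8016, 5.6318, 6.1819, 8.2200]

Reading degrees in the order [a, b, c, d, e, f, g, h, i, j] gives [2, 7, 5, 4, 3, 4, 2, 1, 4, 4]; set D = diag(2, 7, 5, 4, 3, 4, 2, 1, 4, 4) and form L = D - A. L is symmetric positive semidefinite, so every eigenvalue is real and nonnegative. The eigenvalues sum to 36, which equals trace(L) = 2|E|.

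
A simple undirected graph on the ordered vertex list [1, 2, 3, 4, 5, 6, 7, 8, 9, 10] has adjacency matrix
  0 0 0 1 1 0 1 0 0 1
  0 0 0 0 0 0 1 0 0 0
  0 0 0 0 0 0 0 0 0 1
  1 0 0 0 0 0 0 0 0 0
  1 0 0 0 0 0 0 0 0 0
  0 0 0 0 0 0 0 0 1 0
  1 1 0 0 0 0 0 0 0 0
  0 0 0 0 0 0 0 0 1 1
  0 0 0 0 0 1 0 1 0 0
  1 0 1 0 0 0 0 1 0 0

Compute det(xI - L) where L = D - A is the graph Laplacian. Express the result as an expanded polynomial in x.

x^10 - 18x^9 + 132x^8 - 514x^7 + 1161x^6 - 1562x^5 + 1239x^4 - 552x^3 + 123x^2 - 10x

Each diagonal entry of L is the vertex degree and each off-diagonal entry is -1 where an edge is present, 0 otherwise; in the order [1, 2, 3, 4, 5, 6, 7, 8, 9, 10] the diagonal is [4, 1, 1, 1, 1, 1, 2, 2, 2, 3]. L has integer entries, so p(x) = det(xI - L) has integer coefficients. Expanding the determinant yields x^10 - 18x^9 + 132x^8 - 514x^7 + 1161x^6 - 1562x^5 + 1239x^4 - 552x^3 + 123x^2 - 10x. Since p(0) = det(-L) = 0, x divides p(x). By the matrix-tree theorem the graph has (1/10) * product of the nonzero eigenvalues = 1 spanning tree. The eigenvalues sum to 18, which equals trace(L) = 2|E|.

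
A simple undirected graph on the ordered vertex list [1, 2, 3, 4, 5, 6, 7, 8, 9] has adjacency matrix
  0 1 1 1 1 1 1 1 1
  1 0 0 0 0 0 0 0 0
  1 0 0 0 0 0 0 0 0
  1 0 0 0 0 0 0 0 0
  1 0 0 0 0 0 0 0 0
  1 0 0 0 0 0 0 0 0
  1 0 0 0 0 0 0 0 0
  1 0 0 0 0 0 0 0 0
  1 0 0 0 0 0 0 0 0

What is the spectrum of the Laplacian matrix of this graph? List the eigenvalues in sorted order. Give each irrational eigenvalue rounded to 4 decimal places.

Reading degrees in the order [1, 2, 3, 4, 5, 6, 7, 8, 9] gives [8, 1, 1, 1, 1, 1, 1, 1, 1]; set D = diag(8, 1, 1, 1, 1, 1, 1, 1, 1) and form L = D - A. L is symmetric positive semidefinite, so every eigenvalue is real and nonnegative. There is one zero in the spectrum, matching the 1 component.

[0, 1, 1, 1, 1, 1, 1, 1, 9]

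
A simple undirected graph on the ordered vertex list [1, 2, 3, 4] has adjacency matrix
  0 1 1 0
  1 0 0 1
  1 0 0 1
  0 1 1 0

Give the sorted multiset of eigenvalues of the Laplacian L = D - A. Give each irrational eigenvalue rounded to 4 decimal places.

[0, 2, 2, 4]

With the vertex order [1, 2, 3, 4], the degrees are [2, 2, 2, 2], giving D = diag(2, 2, 2, 2) and L = D - A. L is symmetric positive semidefinite, so every eigenvalue is real and nonnegative. The largest eigenvalue, 4, is at most the vertex count 4.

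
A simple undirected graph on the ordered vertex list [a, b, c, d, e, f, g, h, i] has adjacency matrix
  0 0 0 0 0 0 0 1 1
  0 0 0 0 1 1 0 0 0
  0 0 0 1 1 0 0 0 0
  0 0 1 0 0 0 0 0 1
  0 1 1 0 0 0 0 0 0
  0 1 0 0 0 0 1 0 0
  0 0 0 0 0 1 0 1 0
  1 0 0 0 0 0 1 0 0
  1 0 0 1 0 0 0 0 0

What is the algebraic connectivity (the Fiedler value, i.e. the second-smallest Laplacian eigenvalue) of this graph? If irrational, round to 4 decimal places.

0.4679

With the vertex order [a, b, c, d, e, f, g, h, i], the degrees are [2, 2, 2, 2, 2, 2, 2, 2, 2], giving D = diag(2, 2, 2, 2, 2, 2, 2, 2, 2) and L = D - A. The smallest Laplacian eigenvalue is always 0. The next one, lambda_2 = 0.4679, measures how hard the graph is to disconnect: larger values mean better connectivity. The largest eigenvalue, 3.8794, is at most the vertex count 9.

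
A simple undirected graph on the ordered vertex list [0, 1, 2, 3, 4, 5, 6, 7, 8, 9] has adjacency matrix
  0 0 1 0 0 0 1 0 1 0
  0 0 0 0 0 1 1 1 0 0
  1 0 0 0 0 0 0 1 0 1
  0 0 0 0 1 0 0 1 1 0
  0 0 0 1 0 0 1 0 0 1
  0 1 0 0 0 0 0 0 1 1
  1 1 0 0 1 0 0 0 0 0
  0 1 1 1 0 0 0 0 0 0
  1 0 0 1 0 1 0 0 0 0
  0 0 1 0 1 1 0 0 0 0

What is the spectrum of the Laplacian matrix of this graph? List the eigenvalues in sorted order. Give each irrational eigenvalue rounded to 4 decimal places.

[0, 2, 2, 2, 2, 2, 5, 5, 5, 5]

Each diagonal entry of L is the vertex degree and each off-diagonal entry is -1 where an edge is present, 0 otherwise; in the order [0, 1, 2, 3, 4, 5, 6, 7, 8, 9] the diagonal is [3, 3, 3, 3, 3, 3, 3, 3, 3, 3]. Since every row of L sums to 0, the all-ones vector is in the kernel and 0 is an eigenvalue. The eigenvalues sum to 30, which equals trace(L) = 2|E|.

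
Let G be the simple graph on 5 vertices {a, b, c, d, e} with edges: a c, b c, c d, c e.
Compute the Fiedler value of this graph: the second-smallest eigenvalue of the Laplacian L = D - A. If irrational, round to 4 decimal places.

1

Reading degrees in the order [a, b, c, d, e] gives [1, 1, 4, 1, 1]; set D = diag(1, 1, 4, 1, 1) and form L = D - A. The smallest Laplacian eigenvalue is always 0. The next one, lambda_2 = 1, measures how hard the graph is to disconnect: larger values mean better connectivity.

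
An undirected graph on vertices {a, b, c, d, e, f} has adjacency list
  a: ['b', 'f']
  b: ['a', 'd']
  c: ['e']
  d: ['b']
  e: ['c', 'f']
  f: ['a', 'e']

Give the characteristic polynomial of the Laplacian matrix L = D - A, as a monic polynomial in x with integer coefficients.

x^6 - 10x^5 + 36x^4 - 56x^3 + 35x^2 - 6x

Reading degrees in the order [a, b, c, d, e, f] gives [2, 2, 1, 1, 2, 2]; set D = diag(2, 2, 1, 1, 2, 2) and form L = D - A. Computing det(xI - L) by cofactor expansion (or equivalently via sum-over-permutations) gives x^6 - 10x^5 + 36x^4 - 56x^3 + 35x^2 - 6x. The constant term is 0 because L is singular (the all-ones vector lies in its kernel). The eigenvalues sum to 10, which equals trace(L) = 2|E|.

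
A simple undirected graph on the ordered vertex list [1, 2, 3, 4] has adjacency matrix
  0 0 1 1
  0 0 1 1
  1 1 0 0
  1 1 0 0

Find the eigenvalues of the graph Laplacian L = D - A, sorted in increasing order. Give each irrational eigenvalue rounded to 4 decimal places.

Reading degrees in the order [1, 2, 3, 4] gives [2, 2, 2, 2]; set D = diag(2, 2, 2, 2) and form L = D - A. L is symmetric positive semidefinite, so every eigenvalue is real and nonnegative. The single zero eigenvalue shows the graph is connected. There is one zero in the spectrum, matching the 1 component.

[0, 2, 2, 4]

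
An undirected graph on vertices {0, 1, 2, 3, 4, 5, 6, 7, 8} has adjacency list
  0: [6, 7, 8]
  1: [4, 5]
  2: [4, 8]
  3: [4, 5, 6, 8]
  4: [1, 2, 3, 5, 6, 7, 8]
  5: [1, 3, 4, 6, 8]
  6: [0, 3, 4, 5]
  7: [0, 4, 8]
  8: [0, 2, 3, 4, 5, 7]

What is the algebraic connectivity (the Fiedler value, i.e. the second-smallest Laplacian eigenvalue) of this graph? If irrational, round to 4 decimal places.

Each diagonal entry of L is the vertex degree and each off-diagonal entry is -1 where an edge is present, 0 otherwise; in the order [0, 1, 2, 3, 4, 5, 6, 7, 8] the diagonal is [3, 2, 2, 4, 7, 5, 4, 3, 6]. Computing the eigenvalues of L and sorting gives [0, 1.6489, 1.8825, 2.6452, 3.6488, 4.9889, 5.7562, 7.2849, 8.1445]. The Fiedler value lambda_2 = 1.6489 is strictly positive, so the graph is connected. By the matrix-tree theorem the graph has (1/9) * product of the nonzero eigenvalues = 5672 spanning trees. The largest eigenvalue, 8.1445, is at most the vertex count 9.

1.6489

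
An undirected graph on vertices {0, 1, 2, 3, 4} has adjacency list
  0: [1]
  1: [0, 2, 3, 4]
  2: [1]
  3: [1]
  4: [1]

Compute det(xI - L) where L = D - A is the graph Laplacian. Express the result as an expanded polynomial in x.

x^5 - 8x^4 + 18x^3 - 16x^2 + 5x

With the vertex order [0, 1, 2, 3, 4], the degrees are [1, 4, 1, 1, 1], giving D = diag(1, 4, 1, 1, 1) and L = D - A. L has integer entries, so p(x) = det(xI - L) has integer coefficients. Expanding the determinant yields x^5 - 8x^4 + 18x^3 - 16x^2 + 5x. Since p(0) = det(-L) = 0, x divides p(x). By the matrix-tree theorem the graph has (1/5) * product of the nonzero eigenvalues = 1 spanning tree.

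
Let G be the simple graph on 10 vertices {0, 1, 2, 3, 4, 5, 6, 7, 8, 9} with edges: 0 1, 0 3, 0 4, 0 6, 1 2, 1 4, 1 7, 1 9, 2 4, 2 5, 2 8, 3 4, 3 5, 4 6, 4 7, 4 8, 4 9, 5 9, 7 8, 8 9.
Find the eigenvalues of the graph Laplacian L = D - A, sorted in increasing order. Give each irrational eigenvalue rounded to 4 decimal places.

With the vertex order [0, 1, 2, 3, 4, 5, 6, 7, 8, 9], the degrees are [4, 5, 4, 3, 8, 3, 2, 3, 4, 4], giving D = diag(4, 5, 4, 3, 8, 3, 2, 3, 4, 4) and L = D - A. Diagonalising L (or applying a numerical eigensolver to the 10x10 matrix) gives the spectrum above. There is one zero in the spectrum, matching the 1 component.

[0, 1.5360, 1.9815, 2.9443, 3.8420, 4, 4.2252, 5.4193, 6.9685, 9.0831]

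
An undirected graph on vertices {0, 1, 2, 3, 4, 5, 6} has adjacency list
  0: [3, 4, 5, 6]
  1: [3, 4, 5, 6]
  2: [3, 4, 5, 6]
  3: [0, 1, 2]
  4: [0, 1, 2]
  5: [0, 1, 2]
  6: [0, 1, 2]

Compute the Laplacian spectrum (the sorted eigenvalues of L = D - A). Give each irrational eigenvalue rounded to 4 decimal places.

Reading degrees in the order [0, 1, 2, 3, 4, 5, 6] gives [4, 4, 4, 3, 3, 3, 3]; set D = diag(4, 4, 4, 3, 3, 3, 3) and form L = D - A. The multiplicity of 0 as a Laplacian eigenvalue equals the number of connected components. The single zero eigenvalue shows the graph is connected. There is one zero in the spectrum, matching the 1 component. The eigenvalues sum to 24, which equals trace(L) = 2|E|.

[0, 3, 3, 3, 4, 4, 7]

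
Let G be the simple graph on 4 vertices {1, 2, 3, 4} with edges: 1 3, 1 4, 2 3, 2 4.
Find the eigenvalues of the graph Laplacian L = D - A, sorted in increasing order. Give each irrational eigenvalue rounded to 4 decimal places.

[0, 2, 2, 4]

Reading degrees in the order [1, 2, 3, 4] gives [2, 2, 2, 2]; set D = diag(2, 2, 2, 2) and form L = D - A. Since every row of L sums to 0, the all-ones vector is in the kernel and 0 is an eigenvalue. The eigenvalues sum to 8, which equals trace(L) = 2|E|. The largest eigenvalue, 4, is at most the vertex count 4.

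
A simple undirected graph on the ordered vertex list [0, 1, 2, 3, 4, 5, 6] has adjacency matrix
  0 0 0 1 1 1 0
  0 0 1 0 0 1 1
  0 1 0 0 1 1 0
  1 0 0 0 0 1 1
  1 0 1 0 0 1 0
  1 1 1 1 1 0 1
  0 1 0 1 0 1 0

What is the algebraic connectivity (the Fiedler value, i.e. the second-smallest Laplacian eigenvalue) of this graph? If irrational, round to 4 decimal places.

2

Reading degrees in the order [0, 1, 2, 3, 4, 5, 6] gives [3, 3, 3, 3, 3, 6, 3]; set D = diag(3, 3, 3, 3, 3, 6, 3) and form L = D - A. The smallest Laplacian eigenvalue is always 0. The next one, lambda_2 = 2, measures how hard the graph is to disconnect: larger values mean better connectivity. The eigenvalues sum to 24, which equals trace(L) = 2|E|. By the matrix-tree theorem the graph has (1/7) * product of the nonzero eigenvalues = 320 spanning trees.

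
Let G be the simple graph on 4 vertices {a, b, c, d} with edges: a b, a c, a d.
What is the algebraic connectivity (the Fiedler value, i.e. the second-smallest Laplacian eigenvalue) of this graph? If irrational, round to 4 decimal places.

Each diagonal entry of L is the vertex degree and each off-diagonal entry is -1 where an edge is present, 0 otherwise; in the order [a, b, c, d] the diagonal is [3, 1, 1, 1]. The smallest Laplacian eigenvalue is always 0. The next one, lambda_2 = 1, measures how hard the graph is to disconnect: larger values mean better connectivity.

1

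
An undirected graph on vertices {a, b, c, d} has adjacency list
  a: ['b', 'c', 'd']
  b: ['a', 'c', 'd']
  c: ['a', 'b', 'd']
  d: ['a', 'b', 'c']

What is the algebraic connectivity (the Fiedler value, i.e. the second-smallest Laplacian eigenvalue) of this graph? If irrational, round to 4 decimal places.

Reading degrees in the order [a, b, c, d] gives [3, 3, 3, 3]; set D = diag(3, 3, 3, 3) and form L = D - A. The smallest Laplacian eigenvalue is always 0. The next one, lambda_2 = 4, measures how hard the graph is to disconnect: larger values mean better connectivity.

4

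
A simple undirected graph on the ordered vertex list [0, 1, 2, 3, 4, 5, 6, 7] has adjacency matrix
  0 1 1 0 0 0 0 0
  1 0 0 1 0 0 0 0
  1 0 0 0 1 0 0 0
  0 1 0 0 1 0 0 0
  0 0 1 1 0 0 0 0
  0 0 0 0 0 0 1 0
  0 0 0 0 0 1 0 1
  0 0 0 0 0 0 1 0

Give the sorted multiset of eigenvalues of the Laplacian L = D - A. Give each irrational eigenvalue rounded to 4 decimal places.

Each diagonal entry of L is the vertex degree and each off-diagonal entry is -1 where an edge is present, 0 otherwise; in the order [0, 1, 2, 3, 4, 5, 6, 7] the diagonal is [2, 2, 2, 2, 2, 1, 2, 1]. Since every row of L sums to 0, the all-ones vector is in the kernel and 0 is an eigenvalue. The 2 zero eigenvalues correspond to the 2 connected components. The largest eigenvalue, 3.6180, is at most the vertex count 8. There are 2 zeros in the spectrum, matching the 2 components.

[0, 0, 1, 1.3820, 1.3820, 3, 3.6180, 3.6180]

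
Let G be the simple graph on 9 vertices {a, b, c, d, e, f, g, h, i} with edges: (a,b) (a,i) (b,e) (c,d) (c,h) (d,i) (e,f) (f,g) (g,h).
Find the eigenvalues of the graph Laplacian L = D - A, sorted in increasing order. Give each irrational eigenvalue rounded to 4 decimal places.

[0, 0.4679, 0.4679, 1.6527, 1.6527, 3, 3, 3.8794, 3.8794]

With the vertex order [a, b, c, d, e, f, g, h, i], the degrees are [2, 2, 2, 2, 2, 2, 2, 2, 2], giving D = diag(2, 2, 2, 2, 2, 2, 2, 2, 2) and L = D - A. The multiplicity of 0 as a Laplacian eigenvalue equals the number of connected components. The single zero eigenvalue shows the graph is connected. The largest eigenvalue, 3.8794, is at most the vertex count 9. By the matrix-tree theorem the graph has (1/9) * product of the nonzero eigenvalues = 9 spanning trees.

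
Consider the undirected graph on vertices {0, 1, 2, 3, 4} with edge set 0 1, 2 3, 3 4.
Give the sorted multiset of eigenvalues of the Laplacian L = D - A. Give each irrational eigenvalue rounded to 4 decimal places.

[0, 0, 1, 2, 3]

With the vertex order [0, 1, 2, 3, 4], the degrees are [1, 1, 1, 2, 1], giving D = diag(1, 1, 1, 2, 1) and L = D - A. Diagonalising L (or applying a numerical eigensolver to the 5x5 matrix) gives the spectrum above. The 2 zero eigenvalues correspond to the 2 connected components. The largest eigenvalue, 3, is at most the vertex count 5.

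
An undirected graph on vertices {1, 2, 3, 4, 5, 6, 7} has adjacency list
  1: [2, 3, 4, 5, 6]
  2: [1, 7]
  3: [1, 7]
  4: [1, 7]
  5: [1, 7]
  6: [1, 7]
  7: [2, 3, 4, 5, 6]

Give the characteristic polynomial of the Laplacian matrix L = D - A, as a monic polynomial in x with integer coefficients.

Reading degrees in the order [1, 2, 3, 4, 5, 6, 7] gives [5, 2, 2, 2, 2, 2, 5]; set D = diag(5, 2, 2, 2, 2, 2, 5) and form L = D - A. L has integer entries, so p(x) = det(xI - L) has integer coefficients. Expanding the determinant yields x^7 - 20x^6 + 155x^5 - 600x^4 + 1240x^3 - 1312x^2 + 560x. The constant term is 0 because L is singular (the all-ones vector lies in its kernel). The eigenvalues sum to 20, which equals trace(L) = 2|E|. There is one zero in the spectrum, matching the 1 component.

x^7 - 20x^6 + 155x^5 - 600x^4 + 1240x^3 - 1312x^2 + 560x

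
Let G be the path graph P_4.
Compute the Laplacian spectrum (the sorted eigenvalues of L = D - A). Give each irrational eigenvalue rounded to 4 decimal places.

The graph has 4 vertices and degree multiset [2, 2, 1, 1]; D is the diagonal matrix of degrees and L = D - A. The multiplicity of 0 as a Laplacian eigenvalue equals the number of connected components. The single zero eigenvalue shows the graph is connected.

[0, 0.5858, 2, 3.4142]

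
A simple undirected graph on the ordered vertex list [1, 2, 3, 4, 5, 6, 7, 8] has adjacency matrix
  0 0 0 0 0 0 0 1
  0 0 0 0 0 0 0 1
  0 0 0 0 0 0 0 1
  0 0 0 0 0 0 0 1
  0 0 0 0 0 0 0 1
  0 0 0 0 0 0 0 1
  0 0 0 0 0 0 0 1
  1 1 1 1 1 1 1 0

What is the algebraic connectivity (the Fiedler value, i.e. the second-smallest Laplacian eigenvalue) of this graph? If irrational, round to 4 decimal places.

1

Reading degrees in the order [1, 2, 3, 4, 5, 6, 7, 8] gives [1, 1, 1, 1, 1, 1, 1, 7]; set D = diag(1, 1, 1, 1, 1, 1, 1, 7) and form L = D - A. Computing the eigenvalues of L and sorting gives [0, 1, 1, 1, 1, 1, 1, 8]. The Fiedler value lambda_2 = 1 is strictly positive, so the graph is connected. The largest eigenvalue, 8, is at most the vertex count 8.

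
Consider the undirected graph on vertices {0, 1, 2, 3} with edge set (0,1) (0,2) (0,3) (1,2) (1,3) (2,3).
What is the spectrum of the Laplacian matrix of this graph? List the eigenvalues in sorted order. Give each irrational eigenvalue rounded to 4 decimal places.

[0, 4, 4, 4]

With the vertex order [0, 1, 2, 3], the degrees are [3, 3, 3, 3], giving D = diag(3, 3, 3, 3) and L = D - A. L is symmetric positive semidefinite, so every eigenvalue is real and nonnegative. The single zero eigenvalue shows the graph is connected. By the matrix-tree theorem the graph has (1/4) * product of the nonzero eigenvalues = 16 spanning trees. There is one zero in the spectrum, matching the 1 component.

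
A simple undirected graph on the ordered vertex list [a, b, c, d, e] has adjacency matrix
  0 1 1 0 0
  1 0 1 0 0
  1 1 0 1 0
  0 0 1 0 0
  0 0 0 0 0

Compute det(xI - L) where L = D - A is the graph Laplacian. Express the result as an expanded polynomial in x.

With the vertex order [a, b, c, d, e], the degrees are [2, 2, 3, 1, 0], giving D = diag(2, 2, 3, 1, 0) and L = D - A. L has integer entries, so p(x) = det(xI - L) has integer coefficients. Expanding the determinant yields x^5 - 8x^4 + 19x^3 - 12x^2. Since p(0) = det(-L) = 0, x divides p(x). The largest eigenvalue, 4, is at most the vertex count 5.

x^5 - 8x^4 + 19x^3 - 12x^2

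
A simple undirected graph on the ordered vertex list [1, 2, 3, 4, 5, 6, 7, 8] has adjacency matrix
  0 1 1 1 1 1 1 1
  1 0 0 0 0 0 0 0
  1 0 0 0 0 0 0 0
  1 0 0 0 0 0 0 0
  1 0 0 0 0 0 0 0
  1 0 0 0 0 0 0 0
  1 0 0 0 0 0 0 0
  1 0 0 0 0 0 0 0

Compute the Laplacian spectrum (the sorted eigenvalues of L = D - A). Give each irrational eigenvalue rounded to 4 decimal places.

With the vertex order [1, 2, 3, 4, 5, 6, 7, 8], the degrees are [7, 1, 1, 1, 1, 1, 1, 1], giving D = diag(7, 1, 1, 1, 1, 1, 1, 1) and L = D - A. The multiplicity of 0 as a Laplacian eigenvalue equals the number of connected components. The single zero eigenvalue shows the graph is connected. There is one zero in the spectrum, matching the 1 component.

[0, 1, 1, 1, 1, 1, 1, 8]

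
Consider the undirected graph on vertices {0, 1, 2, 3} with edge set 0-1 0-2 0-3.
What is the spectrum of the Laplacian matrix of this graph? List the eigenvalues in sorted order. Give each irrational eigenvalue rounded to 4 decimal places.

[0, 1, 1, 4]

Each diagonal entry of L is the vertex degree and each off-diagonal entry is -1 where an edge is present, 0 otherwise; in the order [0, 1, 2, 3] the diagonal is [3, 1, 1, 1]. Since every row of L sums to 0, the all-ones vector is in the kernel and 0 is an eigenvalue. There is one zero in the spectrum, matching the 1 component. By the matrix-tree theorem the graph has (1/4) * product of the nonzero eigenvalues = 1 spanning tree.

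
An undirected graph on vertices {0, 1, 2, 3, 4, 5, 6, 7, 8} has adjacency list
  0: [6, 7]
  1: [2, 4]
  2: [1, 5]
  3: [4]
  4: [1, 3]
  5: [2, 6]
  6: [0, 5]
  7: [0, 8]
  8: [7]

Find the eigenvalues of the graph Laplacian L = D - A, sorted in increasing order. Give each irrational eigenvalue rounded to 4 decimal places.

[0, 0.1206, 0.4679, 1, 1.6527, 2.3473, 3, 3.5321, 3.8794]

Reading degrees in the order [0, 1, 2, 3, 4, 5, 6, 7, 8] gives [2, 2, 2, 1, 2, 2, 2, 2, 1]; set D = diag(2, 2, 2, 1, 2, 2, 2, 2, 1) and form L = D - A. Since every row of L sums to 0, the all-ones vector is in the kernel and 0 is an eigenvalue. The single zero eigenvalue shows the graph is connected. By the matrix-tree theorem the graph has (1/9) * product of the nonzero eigenvalues = 1 spanning tree. There is one zero in the spectrum, matching the 1 component.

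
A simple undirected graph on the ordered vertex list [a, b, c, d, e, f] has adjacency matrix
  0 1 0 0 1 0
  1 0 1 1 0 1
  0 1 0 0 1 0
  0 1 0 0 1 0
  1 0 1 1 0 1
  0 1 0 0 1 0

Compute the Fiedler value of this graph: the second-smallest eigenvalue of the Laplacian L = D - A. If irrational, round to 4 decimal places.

With the vertex order [a, b, c, d, e, f], the degrees are [2, 4, 2, 2, 4, 2], giving D = diag(2, 4, 2, 2, 4, 2) and L = D - A. The smallest Laplacian eigenvalue is always 0. The next one, lambda_2 = 2, measures how hard the graph is to disconnect: larger values mean better connectivity.

2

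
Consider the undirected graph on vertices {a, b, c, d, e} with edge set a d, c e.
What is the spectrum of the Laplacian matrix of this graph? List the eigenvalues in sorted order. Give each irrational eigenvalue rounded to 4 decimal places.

With the vertex order [a, b, c, d, e], the degrees are [1, 0, 1, 1, 1], giving D = diag(1, 0, 1, 1, 1) and L = D - A. Diagonalising L (or applying a numerical eigensolver to the 5x5 matrix) gives the spectrum above. The 3 zero eigenvalues correspond to the 3 connected components.

[0, 0, 0, 2, 2]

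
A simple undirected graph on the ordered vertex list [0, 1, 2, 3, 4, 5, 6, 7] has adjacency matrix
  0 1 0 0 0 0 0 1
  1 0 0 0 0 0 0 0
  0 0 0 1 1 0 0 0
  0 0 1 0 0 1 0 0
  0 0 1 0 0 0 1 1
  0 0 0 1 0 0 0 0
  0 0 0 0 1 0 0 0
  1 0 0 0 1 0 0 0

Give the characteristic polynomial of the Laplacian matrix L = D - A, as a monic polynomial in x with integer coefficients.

x^8 - 14x^7 + 77x^6 - 212x^5 + 308x^4 - 228x^3 + 75x^2 - 8x

Reading degrees in the order [0, 1, 2, 3, 4, 5, 6, 7] gives [2, 1, 2, 2, 3, 1, 1, 2]; set D = diag(2, 1, 2, 2, 3, 1, 1, 2) and form L = D - A. L has integer entries, so p(x) = det(xI - L) has integer coefficients. Expanding the determinant yields x^8 - 14x^7 + 77x^6 - 212x^5 + 308x^4 - 228x^3 + 75x^2 - 8x. The coefficient of x^7 equals -trace(L) = -14, matching the sum of degrees.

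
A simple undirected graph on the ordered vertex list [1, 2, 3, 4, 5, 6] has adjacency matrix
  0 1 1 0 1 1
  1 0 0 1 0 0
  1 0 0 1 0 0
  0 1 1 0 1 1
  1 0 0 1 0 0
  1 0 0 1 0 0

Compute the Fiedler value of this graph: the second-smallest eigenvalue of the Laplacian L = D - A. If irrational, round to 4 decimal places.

With the vertex order [1, 2, 3, 4, 5, 6], the degrees are [4, 2, 2, 4, 2, 2], giving D = diag(4, 2, 2, 4, 2, 2) and L = D - A. The sorted Laplacian eigenvalues are [0, 2, 2, 2, 4, 6]; the algebraic connectivity is the second entry, 2. The largest eigenvalue, 6, is at most the vertex count 6. There is one zero in the spectrum, matching the 1 component.

2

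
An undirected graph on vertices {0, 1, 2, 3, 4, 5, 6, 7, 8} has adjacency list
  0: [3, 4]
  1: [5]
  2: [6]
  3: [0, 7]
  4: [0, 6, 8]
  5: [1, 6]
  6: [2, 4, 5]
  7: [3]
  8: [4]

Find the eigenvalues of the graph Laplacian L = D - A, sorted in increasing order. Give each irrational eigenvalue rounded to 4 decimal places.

Reading degrees in the order [0, 1, 2, 3, 4, 5, 6, 7, 8] gives [2, 1, 1, 2, 3, 2, 3, 1, 1]; set D = diag(2, 1, 1, 2, 3, 2, 3, 1, 1) and form L = D - A. Diagonalising L (or applying a numerical eigensolver to the 9x9 matrix) gives the spectrum above. The single zero eigenvalue shows the graph is connected. There is one zero in the spectrum, matching the 1 component. The eigenvalues sum to 16, which equals trace(L) = 2|E|.

[0, 0.1862, 0.4822, 0.7043, 1.4073, 2.1338, 2.8532, 3.5372, 4.6958]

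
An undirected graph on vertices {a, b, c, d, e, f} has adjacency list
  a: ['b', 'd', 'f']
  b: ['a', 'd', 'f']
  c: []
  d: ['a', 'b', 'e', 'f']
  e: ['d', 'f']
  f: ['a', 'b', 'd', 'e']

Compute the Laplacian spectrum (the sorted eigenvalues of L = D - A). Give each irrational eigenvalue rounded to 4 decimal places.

[0, 0, 2, 4, 5, 5]

Reading degrees in the order [a, b, c, d, e, f] gives [3, 3, 0, 4, 2, 4]; set D = diag(3, 3, 0, 4, 2, 4) and form L = D - A. Since every row of L sums to 0, the all-ones vector is in the kernel and 0 is an eigenvalue. The 2 zero eigenvalues correspond to the 2 connected components. The eigenvalues sum to 16, which equals trace(L) = 2|E|. There are 2 zeros in the spectrum, matching the 2 components.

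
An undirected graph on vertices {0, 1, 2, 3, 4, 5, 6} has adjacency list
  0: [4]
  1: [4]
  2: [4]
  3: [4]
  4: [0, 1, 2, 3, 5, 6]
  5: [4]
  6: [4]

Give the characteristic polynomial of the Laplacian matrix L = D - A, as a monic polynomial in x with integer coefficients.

Reading degrees in the order [0, 1, 2, 3, 4, 5, 6] gives [1, 1, 1, 1, 6, 1, 1]; set D = diag(1, 1, 1, 1, 6, 1, 1) and form L = D - A. The eigenvalues of L are [0, 1, 1, 1, 1, 1, 7]; the characteristic polynomial is the product of (x - lambda_i), which multiplies out to x^7 - 12x^6 + 45x^5 - 80x^4 + 75x^3 - 36x^2 + 7x. The constant term is 0 because L is singular (the all-ones vector lies in its kernel). The largest eigenvalue, 7, is at most the vertex count 7. There is one zero in the spectrum, matching the 1 component.

x^7 - 12x^6 + 45x^5 - 80x^4 + 75x^3 - 36x^2 + 7x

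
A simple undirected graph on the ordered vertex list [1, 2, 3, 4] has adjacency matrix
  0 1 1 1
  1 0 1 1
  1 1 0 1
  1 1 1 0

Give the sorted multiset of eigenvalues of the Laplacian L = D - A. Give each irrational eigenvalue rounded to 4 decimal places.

[0, 4, 4, 4]

With the vertex order [1, 2, 3, 4], the degrees are [3, 3, 3, 3], giving D = diag(3, 3, 3, 3) and L = D - A. Diagonalising L (or applying a numerical eigensolver to the 4x4 matrix) gives the spectrum above. There is one zero in the spectrum, matching the 1 component.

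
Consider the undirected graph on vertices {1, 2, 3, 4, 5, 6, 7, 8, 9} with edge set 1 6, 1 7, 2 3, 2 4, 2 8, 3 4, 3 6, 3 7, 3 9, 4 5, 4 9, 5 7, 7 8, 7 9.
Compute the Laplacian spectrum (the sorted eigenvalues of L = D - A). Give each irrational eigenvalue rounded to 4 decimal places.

Reading degrees in the order [1, 2, 3, 4, 5, 6, 7, 8, 9] gives [2, 3, 5, 4, 2, 2, 5, 2, 3]; set D = diag(2, 3, 5, 4, 2, 2, 5, 2, 3) and form L = D - A. The multiplicity of 0 as a Laplacian eigenvalue equals the number of connected components. The single zero eigenvalue shows the graph is connected. By the matrix-tree theorem the graph has (1/9) * product of the nonzero eigenvalues = 626 spanning trees.

[0, 1.0269, 1.5919, 2.1196, 2.6836, 3.1990, 5.0064, 5.5232, 6.8494]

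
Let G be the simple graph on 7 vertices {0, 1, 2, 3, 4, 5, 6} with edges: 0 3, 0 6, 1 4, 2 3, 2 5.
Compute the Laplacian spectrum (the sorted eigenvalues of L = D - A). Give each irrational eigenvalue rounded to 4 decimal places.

Each diagonal entry of L is the vertex degree and each off-diagonal entry is -1 where an edge is present, 0 otherwise; in the order [0, 1, 2, 3, 4, 5, 6] the diagonal is [2, 1, 2, 2, 1, 1, 1]. Diagonalising L (or applying a numerical eigensolver to the 7x7 matrix) gives the spectrum above. The 2 zero eigenvalues correspond to the 2 connected components. The largest eigenvalue, 3.6180, is at most the vertex count 7. The eigenvalues sum to 10, which equals trace(L) = 2|E|.

[0, 0, 0.3820, 1.3820, 2, 2.6180, 3.6180]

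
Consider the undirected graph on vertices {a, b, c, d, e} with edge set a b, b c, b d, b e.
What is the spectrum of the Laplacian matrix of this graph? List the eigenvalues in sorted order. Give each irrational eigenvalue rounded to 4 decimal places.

[0, 1, 1, 1, 5]

Each diagonal entry of L is the vertex degree and each off-diagonal entry is -1 where an edge is present, 0 otherwise; in the order [a, b, c, d, e] the diagonal is [1, 4, 1, 1, 1]. Since every row of L sums to 0, the all-ones vector is in the kernel and 0 is an eigenvalue.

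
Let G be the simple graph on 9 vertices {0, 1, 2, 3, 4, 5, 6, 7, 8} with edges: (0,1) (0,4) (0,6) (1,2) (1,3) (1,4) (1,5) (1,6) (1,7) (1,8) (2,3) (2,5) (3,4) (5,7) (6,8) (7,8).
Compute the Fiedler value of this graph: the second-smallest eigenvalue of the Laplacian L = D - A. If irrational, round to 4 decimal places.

1.5858

With the vertex order [0, 1, 2, 3, 4, 5, 6, 7, 8], the degrees are [3, 8, 3, 3, 3, 3, 3, 3, 3], giving D = diag(3, 8, 3, 3, 3, 3, 3, 3, 3) and L = D - A. Computing the eigenvalues of L and sorting gives [0, 1.5858, 1.5858, 3, 3, 4.4142, 4.4142, 5, 9]. The Fiedler value lambda_2 = 1.5858 is strictly positive, so the graph is connected. The eigenvalues sum to 32, which equals trace(L) = 2|E|. The largest eigenvalue, 9, is at most the vertex count 9.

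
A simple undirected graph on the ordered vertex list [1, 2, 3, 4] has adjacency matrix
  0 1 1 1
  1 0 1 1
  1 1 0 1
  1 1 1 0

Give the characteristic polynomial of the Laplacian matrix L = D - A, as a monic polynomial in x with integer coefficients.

Each diagonal entry of L is the vertex degree and each off-diagonal entry is -1 where an edge is present, 0 otherwise; in the order [1, 2, 3, 4] the diagonal is [3, 3, 3, 3]. The eigenvalues of L are [0, 4, 4, 4]; the characteristic polynomial is the product of (x - lambda_i), which multiplies out to x^4 - 12x^3 + 48x^2 - 64x. The constant term is 0 because L is singular (the all-ones vector lies in its kernel). The largest eigenvalue, 4, is at most the vertex count 4.

x^4 - 12x^3 + 48x^2 - 64x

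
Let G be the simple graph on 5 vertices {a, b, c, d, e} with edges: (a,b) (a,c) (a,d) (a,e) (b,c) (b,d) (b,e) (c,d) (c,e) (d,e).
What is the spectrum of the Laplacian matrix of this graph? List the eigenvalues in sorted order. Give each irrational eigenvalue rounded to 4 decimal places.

Reading degrees in the order [a, b, c, d, e] gives [4, 4, 4, 4, 4]; set D = diag(4, 4, 4, 4, 4) and form L = D - A. Diagonalising L (or applying a numerical eigensolver to the 5x5 matrix) gives the spectrum above. The single zero eigenvalue shows the graph is connected.

[0, 5, 5, 5, 5]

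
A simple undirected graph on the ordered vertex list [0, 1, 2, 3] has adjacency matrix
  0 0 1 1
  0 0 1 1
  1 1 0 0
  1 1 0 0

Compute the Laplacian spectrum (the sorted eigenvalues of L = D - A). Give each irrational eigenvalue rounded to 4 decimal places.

Reading degrees in the order [0, 1, 2, 3] gives [2, 2, 2, 2]; set D = diag(2, 2, 2, 2) and form L = D - A. The multiplicity of 0 as a Laplacian eigenvalue equals the number of connected components. The largest eigenvalue, 4, is at most the vertex count 4.

[0, 2, 2, 4]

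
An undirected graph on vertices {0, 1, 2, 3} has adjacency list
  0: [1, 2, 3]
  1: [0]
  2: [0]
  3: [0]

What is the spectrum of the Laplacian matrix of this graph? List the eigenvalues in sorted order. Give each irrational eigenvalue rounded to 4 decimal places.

Reading degrees in the order [0, 1, 2, 3] gives [3, 1, 1, 1]; set D = diag(3, 1, 1, 1) and form L = D - A. L is symmetric positive semidefinite, so every eigenvalue is real and nonnegative. The single zero eigenvalue shows the graph is connected.

[0, 1, 1, 4]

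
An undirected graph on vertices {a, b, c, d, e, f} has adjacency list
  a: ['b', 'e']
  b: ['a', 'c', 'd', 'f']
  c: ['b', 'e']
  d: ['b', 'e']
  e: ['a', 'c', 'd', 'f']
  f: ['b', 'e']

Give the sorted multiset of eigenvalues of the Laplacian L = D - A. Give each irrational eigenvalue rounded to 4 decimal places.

Each diagonal entry of L is the vertex degree and each off-diagonal entry is -1 where an edge is present, 0 otherwise; in the order [a, b, c, d, e, f] the diagonal is [2, 4, 2, 2, 4, 2]. L is symmetric positive semidefinite, so every eigenvalue is real and nonnegative. The eigenvalues sum to 16, which equals trace(L) = 2|E|.

[0, 2, 2, 2, 4, 6]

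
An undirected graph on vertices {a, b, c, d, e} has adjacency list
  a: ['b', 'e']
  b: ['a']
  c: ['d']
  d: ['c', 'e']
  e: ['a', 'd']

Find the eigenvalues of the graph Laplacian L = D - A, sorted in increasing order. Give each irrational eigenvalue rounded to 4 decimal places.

Each diagonal entry of L is the vertex degree and each off-diagonal entry is -1 where an edge is present, 0 otherwise; in the order [a, b, c, d, e] the diagonal is [2, 1, 1, 2, 2]. Since every row of L sums to 0, the all-ones vector is in the kernel and 0 is an eigenvalue. The eigenvalues sum to 8, which equals trace(L) = 2|E|.

[0, 0.3820, 1.3820, 2.6180, 3.6180]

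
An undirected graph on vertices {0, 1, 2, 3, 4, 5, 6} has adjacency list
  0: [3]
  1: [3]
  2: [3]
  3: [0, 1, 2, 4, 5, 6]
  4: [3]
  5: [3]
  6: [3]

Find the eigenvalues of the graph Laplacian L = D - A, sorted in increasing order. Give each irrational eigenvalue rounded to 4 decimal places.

Reading degrees in the order [0, 1, 2, 3, 4, 5, 6] gives [1, 1, 1, 6, 1, 1, 1]; set D = diag(1, 1, 1, 6, 1, 1, 1) and form L = D - A. L is symmetric positive semidefinite, so every eigenvalue is real and nonnegative. The single zero eigenvalue shows the graph is connected. The largest eigenvalue, 7, is at most the vertex count 7.

[0, 1, 1, 1, 1, 1, 7]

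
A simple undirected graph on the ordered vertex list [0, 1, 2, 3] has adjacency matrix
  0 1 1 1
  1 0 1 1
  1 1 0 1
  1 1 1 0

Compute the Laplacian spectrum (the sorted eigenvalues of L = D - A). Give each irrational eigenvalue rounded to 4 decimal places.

[0, 4, 4, 4]

With the vertex order [0, 1, 2, 3], the degrees are [3, 3, 3, 3], giving D = diag(3, 3, 3, 3) and L = D - A. The multiplicity of 0 as a Laplacian eigenvalue equals the number of connected components. The single zero eigenvalue shows the graph is connected. The eigenvalues sum to 12, which equals trace(L) = 2|E|. The largest eigenvalue, 4, is at most the vertex count 4.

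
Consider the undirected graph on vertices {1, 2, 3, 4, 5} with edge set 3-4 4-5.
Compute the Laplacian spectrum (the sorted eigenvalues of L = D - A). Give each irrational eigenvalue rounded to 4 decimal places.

[0, 0, 0, 1, 3]

Each diagonal entry of L is the vertex degree and each off-diagonal entry is -1 where an edge is present, 0 otherwise; in the order [1, 2, 3, 4, 5] the diagonal is [0, 0, 1, 2, 1]. The multiplicity of 0 as a Laplacian eigenvalue equals the number of connected components. The 3 zero eigenvalues correspond to the 3 connected components. The largest eigenvalue, 3, is at most the vertex count 5. The eigenvalues sum to 4, which equals trace(L) = 2|E|.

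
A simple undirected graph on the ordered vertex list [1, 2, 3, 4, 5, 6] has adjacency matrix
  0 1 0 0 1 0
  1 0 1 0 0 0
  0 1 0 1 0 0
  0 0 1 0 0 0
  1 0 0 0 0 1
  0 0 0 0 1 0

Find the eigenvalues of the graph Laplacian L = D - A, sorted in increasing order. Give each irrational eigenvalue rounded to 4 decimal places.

Each diagonal entry of L is the vertex degree and each off-diagonal entry is -1 where an edge is present, 0 otherwise; in the order [1, 2, 3, 4, 5, 6] the diagonal is [2, 2, 2, 1, 2, 1]. The multiplicity of 0 as a Laplacian eigenvalue equals the number of connected components. There is one zero in the spectrum, matching the 1 component.

[0, 0.2679, 1, 2, 3, 3.7321]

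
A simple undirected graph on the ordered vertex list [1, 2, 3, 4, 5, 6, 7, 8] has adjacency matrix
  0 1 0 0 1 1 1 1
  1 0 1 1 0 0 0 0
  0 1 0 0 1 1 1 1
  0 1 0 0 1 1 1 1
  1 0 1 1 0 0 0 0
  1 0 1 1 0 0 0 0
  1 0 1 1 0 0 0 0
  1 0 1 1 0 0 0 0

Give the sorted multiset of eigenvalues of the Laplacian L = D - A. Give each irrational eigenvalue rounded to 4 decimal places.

Each diagonal entry of L is the vertex degree and each off-diagonal entry is -1 where an edge is present, 0 otherwise; in the order [1, 2, 3, 4, 5, 6, 7, 8] the diagonal is [5, 3, 5, 5, 3, 3, 3, 3]. Since every row of L sums to 0, the all-ones vector is in the kernel and 0 is an eigenvalue. The largest eigenvalue, 8, is at most the vertex count 8.

[0, 3, 3, 3, 3, 5, 5, 8]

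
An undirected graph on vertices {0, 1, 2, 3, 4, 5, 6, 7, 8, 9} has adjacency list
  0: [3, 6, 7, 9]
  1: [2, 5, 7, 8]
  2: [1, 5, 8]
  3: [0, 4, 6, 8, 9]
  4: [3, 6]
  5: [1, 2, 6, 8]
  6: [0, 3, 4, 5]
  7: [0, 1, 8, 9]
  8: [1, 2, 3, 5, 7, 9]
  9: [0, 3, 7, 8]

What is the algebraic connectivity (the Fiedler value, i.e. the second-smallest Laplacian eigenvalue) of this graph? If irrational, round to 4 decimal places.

1.1898

Each diagonal entry of L is the vertex degree and each off-diagonal entry is -1 where an edge is present, 0 otherwise; in the order [0, 1, 2, 3, 4, 5, 6, 7, 8, 9] the diagonal is [4, 4, 3, 5, 2, 4, 4, 4, 6, 4]. The sorted Laplacian eigenvalues are [0, 1.1898, 1.9747, 3.4585, 4.0587, 4.6259, 5.3939, 5.7688, 6.0747, 7.4549]; the algebraic connectivity is the second entry, 1.1898. There is one zero in the spectrum, matching the 1 component. The eigenvalues sum to 40, which equals trace(L) = 2|E|.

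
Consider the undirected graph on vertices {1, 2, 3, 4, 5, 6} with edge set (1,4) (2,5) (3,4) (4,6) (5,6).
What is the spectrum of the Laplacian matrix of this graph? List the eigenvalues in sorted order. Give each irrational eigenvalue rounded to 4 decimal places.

[0, 0.3249, 1, 1.4608, 3, 4.2143]

Each diagonal entry of L is the vertex degree and each off-diagonal entry is -1 where an edge is present, 0 otherwise; in the order [1, 2, 3, 4, 5, 6] the diagonal is [1, 1, 1, 3, 2, 2]. Diagonalising L (or applying a numerical eigensolver to the 6x6 matrix) gives the spectrum above. By the matrix-tree theorem the graph has (1/6) * product of the nonzero eigenvalues = 1 spanning tree.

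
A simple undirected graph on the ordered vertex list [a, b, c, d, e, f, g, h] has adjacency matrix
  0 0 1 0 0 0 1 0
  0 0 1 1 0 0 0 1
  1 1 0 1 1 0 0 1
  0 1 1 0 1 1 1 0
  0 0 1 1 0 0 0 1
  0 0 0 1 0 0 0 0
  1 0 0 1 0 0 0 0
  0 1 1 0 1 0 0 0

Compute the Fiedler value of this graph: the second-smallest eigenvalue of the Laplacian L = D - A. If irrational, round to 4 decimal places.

With the vertex order [a, b, c, d, e, f, g, h], the degrees are [2, 3, 5, 5, 3, 1, 2, 3], giving D = diag(2, 3, 5, 5, 3, 1, 2, 3) and L = D - A. The smallest Laplacian eigenvalue is always 0. The next one, lambda_2 = 0.8996, measures how hard the graph is to disconnect: larger values mean better connectivity.

0.8996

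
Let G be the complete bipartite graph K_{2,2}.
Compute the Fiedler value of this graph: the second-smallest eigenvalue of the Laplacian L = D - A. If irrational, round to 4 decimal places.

2

The graph has 4 vertices and degree multiset [2, 2, 2, 2]; D is the diagonal matrix of degrees and L = D - A. The sorted Laplacian eigenvalues are [0, 2, 2, 4]; the algebraic connectivity is the second entry, 2.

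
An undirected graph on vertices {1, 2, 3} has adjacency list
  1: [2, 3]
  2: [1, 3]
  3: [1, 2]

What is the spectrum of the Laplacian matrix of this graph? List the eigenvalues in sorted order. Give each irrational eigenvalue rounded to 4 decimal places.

[0, 3, 3]

With the vertex order [1, 2, 3], the degrees are [2, 2, 2], giving D = diag(2, 2, 2) and L = D - A. The multiplicity of 0 as a Laplacian eigenvalue equals the number of connected components.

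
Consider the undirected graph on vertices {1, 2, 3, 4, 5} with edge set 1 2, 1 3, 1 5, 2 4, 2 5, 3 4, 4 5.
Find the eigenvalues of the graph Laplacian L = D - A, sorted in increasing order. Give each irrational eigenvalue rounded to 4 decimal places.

With the vertex order [1, 2, 3, 4, 5], the degrees are [3, 3, 2, 3, 3], giving D = diag(3, 3, 2, 3, 3) and L = D - A. The multiplicity of 0 as a Laplacian eigenvalue equals the number of connected components. The largest eigenvalue, 5, is at most the vertex count 5. By the matrix-tree theorem the graph has (1/5) * product of the nonzero eigenvalues = 24 spanning trees.

[0, 2, 3, 4, 5]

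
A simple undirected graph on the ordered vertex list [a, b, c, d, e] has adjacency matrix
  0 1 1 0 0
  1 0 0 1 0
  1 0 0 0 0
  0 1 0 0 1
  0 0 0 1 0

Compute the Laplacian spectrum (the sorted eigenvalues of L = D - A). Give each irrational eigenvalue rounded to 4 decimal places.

[0, 0.3820, 1.3820, 2.6180, 3.6180]

Each diagonal entry of L is the vertex degree and each off-diagonal entry is -1 where an edge is present, 0 otherwise; in the order [a, b, c, d, e] the diagonal is [2, 2, 1, 2, 1]. Diagonalising L (or applying a numerical eigensolver to the 5x5 matrix) gives the spectrum above. The largest eigenvalue, 3.6180, is at most the vertex count 5.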